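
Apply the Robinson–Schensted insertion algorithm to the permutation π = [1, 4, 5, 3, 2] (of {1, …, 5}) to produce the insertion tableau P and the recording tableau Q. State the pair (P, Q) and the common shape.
P = [1, 2, 5] / [3] / [4];  Q = [1, 2, 3] / [4] / [5];  common shape = (3, 1, 1)

Row-insert the values π_1, π_2, … into P one at a time, bumping the leftmost entry strictly greater than the inserted value down to the next row. The recording tableau Q records, in position (i, j), the step at which that cell was added to P.
  Insert 1 (step 1): P = [1];  Q = [1]
  Insert 4 (step 2): P = [1, 4];  Q = [1, 2]
  Insert 5 (step 3): P = [1, 4, 5];  Q = [1, 2, 3]
  Insert 3 (step 4): P = [1, 3, 5] / [4];  Q = [1, 2, 3] / [4]
  Insert 2 (step 5): P = [1, 2, 5] / [3] / [4];  Q = [1, 2, 3] / [4] / [5]
Final shape: (3, 1, 1).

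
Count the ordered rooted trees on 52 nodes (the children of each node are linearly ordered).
C_51 = 7684785670514316385230816156

These ordered rooted trees are counted by the Catalan number C_n = (1/(n + 1)) · C(2n, n). For n = 51: C_51 = (1/52) · C(102, 51) = 399608854866744452032002440112/52 = 7684785670514316385230816156.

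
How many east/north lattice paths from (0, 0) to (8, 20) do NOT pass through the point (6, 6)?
Number of paths = 2997225

Total paths from (0, 0) to (8, 20): C(28, 8) = 3108105. Paths through (6, 6): (paths (0, 0) → (6, 6)) × (paths (6, 6) → (8, 20)) = C(12, 6) · C(16, 2) = 924 · 120 = 110880. Avoidance count = 3108105 − 110880 = 2997225.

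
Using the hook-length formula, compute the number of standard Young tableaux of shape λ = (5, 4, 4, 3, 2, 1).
# SYT of shape (5, 4, 4, 3, 2, 1) = 34918884

Hook-length formula: f^λ = n! / Π hook(c), product over all cells c of the Young diagram. For λ = (5, 4, 4, 3, 2, 1), n = 19 boxes. Hook lengths by row (left-to-right, top-to-bottom): [10, 8, 6, 4, 1]; [8, 6, 4, 2]; [7, 5, 3, 1]; [5, 3, 1]; [3, 1]; [1]. Product of hooks = 3483648000. So f^λ = 19! / 3483648000 = 121645100408832000 / 3483648000 = 34918884.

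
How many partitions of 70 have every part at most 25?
p(70, parts ≤ 25) = 3639101

Use the recurrence p(n, m) = p(n, m−1) + p(n−m, m): either the largest part is < m (count p(n, m−1)) or the largest part is exactly m (remove one copy of m, count p(n−m, m)). With p(0, ·) = 1 this gives p(70, parts ≤ 25) = 3639101. (By conjugating Young diagrams, this also counts partitions of 70 into at most 25 parts.)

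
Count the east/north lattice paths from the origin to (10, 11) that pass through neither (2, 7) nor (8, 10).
Number of paths = 212694

Inclusion–exclusion. Total paths: C(21, 10) = 352716. Through P₁: C(9, 2)·C(12, 8) = 17820. Through P₂: C(18, 8)·C(3, 2) = 131274. Since P₁ is strictly southwest of P₂, a monotone path through both must visit P₁ then P₂; paths through both = C(9, 2)·C(9, 6)·C(3, 2) = 9072. Avoid both = 352716 − 17820 − 131274 + 9072 = 212694.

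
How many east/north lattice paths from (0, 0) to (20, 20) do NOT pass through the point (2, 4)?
Number of paths = 104787107370

Total paths from (0, 0) to (20, 20): C(40, 20) = 137846528820. Paths through (2, 4): (paths (0, 0) → (2, 4)) × (paths (2, 4) → (20, 20)) = C(6, 2) · C(34, 18) = 15 · 2203961430 = 33059421450. Avoidance count = 137846528820 − 33059421450 = 104787107370.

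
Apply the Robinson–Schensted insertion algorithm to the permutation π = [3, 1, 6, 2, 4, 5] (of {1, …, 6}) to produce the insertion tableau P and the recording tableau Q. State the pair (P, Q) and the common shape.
P = [1, 2, 4, 5] / [3, 6];  Q = [1, 3, 5, 6] / [2, 4];  common shape = (4, 2)

Row-insert the values π_1, π_2, … into P one at a time, bumping the leftmost entry strictly greater than the inserted value down to the next row. The recording tableau Q records, in position (i, j), the step at which that cell was added to P.
  Insert 3 (step 1): P = [3];  Q = [1]
  Insert 1 (step 2): P = [1] / [3];  Q = [1] / [2]
  Insert 6 (step 3): P = [1, 6] / [3];  Q = [1, 3] / [2]
  Insert 2 (step 4): P = [1, 2] / [3, 6];  Q = [1, 3] / [2, 4]
  Insert 4 (step 5): P = [1, 2, 4] / [3, 6];  Q = [1, 3, 5] / [2, 4]
  Insert 5 (step 6): P = [1, 2, 4, 5] / [3, 6];  Q = [1, 3, 5, 6] / [2, 4]
Final shape: (4, 2).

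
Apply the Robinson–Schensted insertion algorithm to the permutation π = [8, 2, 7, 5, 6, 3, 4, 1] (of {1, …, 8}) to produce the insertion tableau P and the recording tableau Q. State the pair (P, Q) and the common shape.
P = [1, 3, 4] / [2, 6] / [5] / [7] / [8];  Q = [1, 3, 5] / [2, 7] / [4] / [6] / [8];  common shape = (3, 2, 1, 1, 1)

Row-insert the values π_1, π_2, … into P one at a time, bumping the leftmost entry strictly greater than the inserted value down to the next row. The recording tableau Q records, in position (i, j), the step at which that cell was added to P.
  Insert 8 (step 1): P = [8];  Q = [1]
  Insert 2 (step 2): P = [2] / [8];  Q = [1] / [2]
  Insert 7 (step 3): P = [2, 7] / [8];  Q = [1, 3] / [2]
  Insert 5 (step 4): P = [2, 5] / [7] / [8];  Q = [1, 3] / [2] / [4]
  Insert 6 (step 5): P = [2, 5, 6] / [7] / [8];  Q = [1, 3, 5] / [2] / [4]
  Insert 3 (step 6): P = [2, 3, 6] / [5] / [7] / [8];  Q = [1, 3, 5] / [2] / [4] / [6]
  Insert 4 (step 7): P = [2, 3, 4] / [5, 6] / [7] / [8];  Q = [1, 3, 5] / [2, 7] / [4] / [6]
  Insert 1 (step 8): P = [1, 3, 4] / [2, 6] / [5] / [7] / [8];  Q = [1, 3, 5] / [2, 7] / [4] / [6] / [8]
Final shape: (3, 2, 1, 1, 1).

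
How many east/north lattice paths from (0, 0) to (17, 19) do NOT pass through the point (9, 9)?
Number of paths = 6469982640

Total paths from (0, 0) to (17, 19): C(36, 17) = 8597496600. Paths through (9, 9): (paths (0, 0) → (9, 9)) × (paths (9, 9) → (17, 19)) = C(18, 9) · C(18, 8) = 48620 · 43758 = 2127513960. Avoidance count = 8597496600 − 2127513960 = 6469982640.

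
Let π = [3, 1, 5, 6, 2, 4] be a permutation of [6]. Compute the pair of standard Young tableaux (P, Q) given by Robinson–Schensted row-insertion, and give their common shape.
P = [1, 2, 4] / [3, 5, 6];  Q = [1, 3, 4] / [2, 5, 6];  common shape = (3, 3)

Row-insert the values π_1, π_2, … into P one at a time, bumping the leftmost entry strictly greater than the inserted value down to the next row. The recording tableau Q records, in position (i, j), the step at which that cell was added to P.
  Insert 3 (step 1): P = [3];  Q = [1]
  Insert 1 (step 2): P = [1] / [3];  Q = [1] / [2]
  Insert 5 (step 3): P = [1, 5] / [3];  Q = [1, 3] / [2]
  Insert 6 (step 4): P = [1, 5, 6] / [3];  Q = [1, 3, 4] / [2]
  Insert 2 (step 5): P = [1, 2, 6] / [3, 5];  Q = [1, 3, 4] / [2, 5]
  Insert 4 (step 6): P = [1, 2, 4] / [3, 5, 6];  Q = [1, 3, 4] / [2, 5, 6]
Final shape: (3, 3).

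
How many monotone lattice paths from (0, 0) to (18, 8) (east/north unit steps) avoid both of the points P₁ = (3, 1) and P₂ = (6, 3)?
Number of paths = 607827

Inclusion–exclusion. Total paths: C(26, 18) = 1562275. Through P₁: C(4, 3)·C(22, 15) = 682176. Through P₂: C(9, 6)·C(17, 12) = 519792. Since P₁ is strictly southwest of P₂, a monotone path through both must visit P₁ then P₂; paths through both = C(4, 3)·C(5, 3)·C(17, 12) = 247520. Avoid both = 1562275 − 682176 − 519792 + 247520 = 607827.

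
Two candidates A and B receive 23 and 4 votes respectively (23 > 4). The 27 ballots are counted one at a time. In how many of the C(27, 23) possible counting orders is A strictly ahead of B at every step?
Strict-lead orderings = 12350

Total orderings of the 27 votes with 23 for A: C(27, 23) = 17550. By the Bertrand ballot formula (Cycle Lemma / reflection principle), the number of orderings in which A is strictly ahead of B throughout is (p − q)/(p + q) · C(p + q, p) = (23 − 4)/(23 + 4) · 17550 = 12350.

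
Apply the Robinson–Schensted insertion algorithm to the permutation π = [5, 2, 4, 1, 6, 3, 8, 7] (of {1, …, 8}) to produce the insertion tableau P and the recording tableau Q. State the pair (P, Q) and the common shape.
P = [1, 3, 6, 7] / [2, 4, 8] / [5];  Q = [1, 3, 5, 7] / [2, 6, 8] / [4];  common shape = (4, 3, 1)

Row-insert the values π_1, π_2, … into P one at a time, bumping the leftmost entry strictly greater than the inserted value down to the next row. The recording tableau Q records, in position (i, j), the step at which that cell was added to P.
  Insert 5 (step 1): P = [5];  Q = [1]
  Insert 2 (step 2): P = [2] / [5];  Q = [1] / [2]
  Insert 4 (step 3): P = [2, 4] / [5];  Q = [1, 3] / [2]
  Insert 1 (step 4): P = [1, 4] / [2] / [5];  Q = [1, 3] / [2] / [4]
  Insert 6 (step 5): P = [1, 4, 6] / [2] / [5];  Q = [1, 3, 5] / [2] / [4]
  Insert 3 (step 6): P = [1, 3, 6] / [2, 4] / [5];  Q = [1, 3, 5] / [2, 6] / [4]
  Insert 8 (step 7): P = [1, 3, 6, 8] / [2, 4] / [5];  Q = [1, 3, 5, 7] / [2, 6] / [4]
  Insert 7 (step 8): P = [1, 3, 6, 7] / [2, 4, 8] / [5];  Q = [1, 3, 5, 7] / [2, 6, 8] / [4]
Final shape: (4, 3, 1).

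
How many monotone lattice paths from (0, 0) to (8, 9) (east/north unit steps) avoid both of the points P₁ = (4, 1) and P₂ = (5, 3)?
Number of paths = 18391

Inclusion–exclusion. Total paths: C(17, 8) = 24310. Through P₁: C(5, 4)·C(12, 4) = 2475. Through P₂: C(8, 5)·C(9, 3) = 4704. Since P₁ is strictly southwest of P₂, a monotone path through both must visit P₁ then P₂; paths through both = C(5, 4)·C(3, 1)·C(9, 3) = 1260. Avoid both = 24310 − 2475 − 4704 + 1260 = 18391.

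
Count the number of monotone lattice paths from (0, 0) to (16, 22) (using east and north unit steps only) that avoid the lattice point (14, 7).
Number of paths = 22224160350

Total paths from (0, 0) to (16, 22): C(38, 16) = 22239974430. Paths through (14, 7): (paths (0, 0) → (14, 7)) × (paths (14, 7) → (16, 22)) = C(21, 14) · C(17, 2) = 116280 · 136 = 15814080. Avoidance count = 22239974430 − 15814080 = 22224160350.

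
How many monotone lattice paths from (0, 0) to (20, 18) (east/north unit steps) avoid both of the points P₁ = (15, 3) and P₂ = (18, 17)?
Number of paths = 19954311036

Inclusion–exclusion. Total paths: C(38, 20) = 33578000610. Through P₁: C(18, 15)·C(20, 5) = 12651264. Through P₂: C(35, 18)·C(3, 2) = 13612702950. Since P₁ is strictly southwest of P₂, a monotone path through both must visit P₁ then P₂; paths through both = C(18, 15)·C(17, 3)·C(3, 2) = 1664640. Avoid both = 33578000610 − 12651264 − 13612702950 + 1664640 = 19954311036.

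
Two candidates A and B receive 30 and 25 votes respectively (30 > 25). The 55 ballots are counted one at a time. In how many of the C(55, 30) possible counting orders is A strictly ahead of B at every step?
Strict-lead orderings = 280531912316292

Total orderings of the 55 votes with 30 for A: C(55, 30) = 3085851035479212. By the Bertrand ballot formula (Cycle Lemma / reflection principle), the number of orderings in which A is strictly ahead of B throughout is (p − q)/(p + q) · C(p + q, p) = (30 − 25)/(30 + 25) · 3085851035479212 = 280531912316292.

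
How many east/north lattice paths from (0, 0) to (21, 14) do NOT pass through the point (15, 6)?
Number of paths = 2157004608

Total paths from (0, 0) to (21, 14): C(35, 21) = 2319959400. Paths through (15, 6): (paths (0, 0) → (15, 6)) × (paths (15, 6) → (21, 14)) = C(21, 15) · C(14, 6) = 54264 · 3003 = 162954792. Avoidance count = 2319959400 − 162954792 = 2157004608.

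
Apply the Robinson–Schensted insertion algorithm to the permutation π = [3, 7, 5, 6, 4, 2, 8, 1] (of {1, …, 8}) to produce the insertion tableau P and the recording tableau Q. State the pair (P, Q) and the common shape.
P = [1, 4, 6, 8] / [2] / [3] / [5] / [7];  Q = [1, 2, 4, 7] / [3] / [5] / [6] / [8];  common shape = (4, 1, 1, 1, 1)

Row-insert the values π_1, π_2, … into P one at a time, bumping the leftmost entry strictly greater than the inserted value down to the next row. The recording tableau Q records, in position (i, j), the step at which that cell was added to P.
  Insert 3 (step 1): P = [3];  Q = [1]
  Insert 7 (step 2): P = [3, 7];  Q = [1, 2]
  Insert 5 (step 3): P = [3, 5] / [7];  Q = [1, 2] / [3]
  Insert 6 (step 4): P = [3, 5, 6] / [7];  Q = [1, 2, 4] / [3]
  Insert 4 (step 5): P = [3, 4, 6] / [5] / [7];  Q = [1, 2, 4] / [3] / [5]
  Insert 2 (step 6): P = [2, 4, 6] / [3] / [5] / [7];  Q = [1, 2, 4] / [3] / [5] / [6]
  Insert 8 (step 7): P = [2, 4, 6, 8] / [3] / [5] / [7];  Q = [1, 2, 4, 7] / [3] / [5] / [6]
  Insert 1 (step 8): P = [1, 4, 6, 8] / [2] / [3] / [5] / [7];  Q = [1, 2, 4, 7] / [3] / [5] / [6] / [8]
Final shape: (4, 1, 1, 1, 1).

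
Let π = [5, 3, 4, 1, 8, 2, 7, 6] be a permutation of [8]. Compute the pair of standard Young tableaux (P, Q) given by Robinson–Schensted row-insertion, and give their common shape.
P = [1, 2, 6] / [3, 4, 7] / [5, 8];  Q = [1, 3, 5] / [2, 6, 7] / [4, 8];  common shape = (3, 3, 2)

Row-insert the values π_1, π_2, … into P one at a time, bumping the leftmost entry strictly greater than the inserted value down to the next row. The recording tableau Q records, in position (i, j), the step at which that cell was added to P.
  Insert 5 (step 1): P = [5];  Q = [1]
  Insert 3 (step 2): P = [3] / [5];  Q = [1] / [2]
  Insert 4 (step 3): P = [3, 4] / [5];  Q = [1, 3] / [2]
  Insert 1 (step 4): P = [1, 4] / [3] / [5];  Q = [1, 3] / [2] / [4]
  Insert 8 (step 5): P = [1, 4, 8] / [3] / [5];  Q = [1, 3, 5] / [2] / [4]
  Insert 2 (step 6): P = [1, 2, 8] / [3, 4] / [5];  Q = [1, 3, 5] / [2, 6] / [4]
  Insert 7 (step 7): P = [1, 2, 7] / [3, 4, 8] / [5];  Q = [1, 3, 5] / [2, 6, 7] / [4]
  Insert 6 (step 8): P = [1, 2, 6] / [3, 4, 7] / [5, 8];  Q = [1, 3, 5] / [2, 6, 7] / [4, 8]
Final shape: (3, 3, 2).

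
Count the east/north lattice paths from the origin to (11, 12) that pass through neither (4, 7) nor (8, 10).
Number of paths = 768638

Inclusion–exclusion. Total paths: C(23, 11) = 1352078. Through P₁: C(11, 4)·C(12, 7) = 261360. Through P₂: C(18, 8)·C(5, 3) = 437580. Since P₁ is strictly southwest of P₂, a monotone path through both must visit P₁ then P₂; paths through both = C(11, 4)·C(7, 4)·C(5, 3) = 115500. Avoid both = 1352078 − 261360 − 437580 + 115500 = 768638.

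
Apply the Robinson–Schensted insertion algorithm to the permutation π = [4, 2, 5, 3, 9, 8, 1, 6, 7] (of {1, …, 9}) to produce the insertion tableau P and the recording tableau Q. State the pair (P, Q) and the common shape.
P = [1, 3, 6, 7] / [2, 5, 8] / [4, 9];  Q = [1, 3, 5, 9] / [2, 4, 6] / [7, 8];  common shape = (4, 3, 2)

Row-insert the values π_1, π_2, … into P one at a time, bumping the leftmost entry strictly greater than the inserted value down to the next row. The recording tableau Q records, in position (i, j), the step at which that cell was added to P.
  Insert 4 (step 1): P = [4];  Q = [1]
  Insert 2 (step 2): P = [2] / [4];  Q = [1] / [2]
  Insert 5 (step 3): P = [2, 5] / [4];  Q = [1, 3] / [2]
  Insert 3 (step 4): P = [2, 3] / [4, 5];  Q = [1, 3] / [2, 4]
  Insert 9 (step 5): P = [2, 3, 9] / [4, 5];  Q = [1, 3, 5] / [2, 4]
  Insert 8 (step 6): P = [2, 3, 8] / [4, 5, 9];  Q = [1, 3, 5] / [2, 4, 6]
  Insert 1 (step 7): P = [1, 3, 8] / [2, 5, 9] / [4];  Q = [1, 3, 5] / [2, 4, 6] / [7]
  Insert 6 (step 8): P = [1, 3, 6] / [2, 5, 8] / [4, 9];  Q = [1, 3, 5] / [2, 4, 6] / [7, 8]
  Insert 7 (step 9): P = [1, 3, 6, 7] / [2, 5, 8] / [4, 9];  Q = [1, 3, 5, 9] / [2, 4, 6] / [7, 8]
Final shape: (4, 3, 2).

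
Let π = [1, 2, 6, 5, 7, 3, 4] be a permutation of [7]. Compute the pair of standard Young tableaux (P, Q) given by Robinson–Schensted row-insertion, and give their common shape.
P = [1, 2, 3, 4] / [5, 7] / [6];  Q = [1, 2, 3, 5] / [4, 7] / [6];  common shape = (4, 2, 1)

Row-insert the values π_1, π_2, … into P one at a time, bumping the leftmost entry strictly greater than the inserted value down to the next row. The recording tableau Q records, in position (i, j), the step at which that cell was added to P.
  Insert 1 (step 1): P = [1];  Q = [1]
  Insert 2 (step 2): P = [1, 2];  Q = [1, 2]
  Insert 6 (step 3): P = [1, 2, 6];  Q = [1, 2, 3]
  Insert 5 (step 4): P = [1, 2, 5] / [6];  Q = [1, 2, 3] / [4]
  Insert 7 (step 5): P = [1, 2, 5, 7] / [6];  Q = [1, 2, 3, 5] / [4]
  Insert 3 (step 6): P = [1, 2, 3, 7] / [5] / [6];  Q = [1, 2, 3, 5] / [4] / [6]
  Insert 4 (step 7): P = [1, 2, 3, 4] / [5, 7] / [6];  Q = [1, 2, 3, 5] / [4, 7] / [6]
Final shape: (4, 2, 1).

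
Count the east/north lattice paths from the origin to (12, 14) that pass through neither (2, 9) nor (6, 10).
Number of paths = 7868605

Inclusion–exclusion. Total paths: C(26, 12) = 9657700. Through P₁: C(11, 2)·C(15, 10) = 165165. Through P₂: C(16, 6)·C(10, 6) = 1681680. Since P₁ is strictly southwest of P₂, a monotone path through both must visit P₁ then P₂; paths through both = C(11, 2)·C(5, 4)·C(10, 6) = 57750. Avoid both = 9657700 − 165165 − 1681680 + 57750 = 7868605.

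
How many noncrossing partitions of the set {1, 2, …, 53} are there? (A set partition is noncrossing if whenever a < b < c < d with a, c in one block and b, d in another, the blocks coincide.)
C_53 = 116157871455782434250553845880

These noncrossing partitions are counted by the Catalan number C_n = (1/(n + 1)) · C(2n, n). For n = 53: C_53 = (1/54) · C(106, 53) = 6272525058612251449529907677520/54 = 116157871455782434250553845880.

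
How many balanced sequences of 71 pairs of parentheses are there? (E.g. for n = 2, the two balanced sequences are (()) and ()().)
C_71 = 5175569924646105559418940193995065716350

These balanced parentheses are counted by the Catalan number C_n = (1/(n + 1)) · C(2n, n). For n = 71: C_71 = (1/72) · C(142, 71) = 372641034574519600278163693967644731577200/72 = 5175569924646105559418940193995065716350.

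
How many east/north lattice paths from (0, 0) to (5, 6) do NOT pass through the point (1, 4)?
Number of paths = 387

Total paths from (0, 0) to (5, 6): C(11, 5) = 462. Paths through (1, 4): (paths (0, 0) → (1, 4)) × (paths (1, 4) → (5, 6)) = C(5, 1) · C(6, 4) = 5 · 15 = 75. Avoidance count = 462 − 75 = 387.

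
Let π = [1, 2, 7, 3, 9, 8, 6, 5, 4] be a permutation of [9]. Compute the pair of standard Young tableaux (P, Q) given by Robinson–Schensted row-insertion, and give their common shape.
P = [1, 2, 3, 4] / [5, 8] / [6] / [7] / [9];  Q = [1, 2, 3, 5] / [4, 6] / [7] / [8] / [9];  common shape = (4, 2, 1, 1, 1)

Row-insert the values π_1, π_2, … into P one at a time, bumping the leftmost entry strictly greater than the inserted value down to the next row. The recording tableau Q records, in position (i, j), the step at which that cell was added to P.
  Insert 1 (step 1): P = [1];  Q = [1]
  Insert 2 (step 2): P = [1, 2];  Q = [1, 2]
  Insert 7 (step 3): P = [1, 2, 7];  Q = [1, 2, 3]
  Insert 3 (step 4): P = [1, 2, 3] / [7];  Q = [1, 2, 3] / [4]
  Insert 9 (step 5): P = [1, 2, 3, 9] / [7];  Q = [1, 2, 3, 5] / [4]
  Insert 8 (step 6): P = [1, 2, 3, 8] / [7, 9];  Q = [1, 2, 3, 5] / [4, 6]
  Insert 6 (step 7): P = [1, 2, 3, 6] / [7, 8] / [9];  Q = [1, 2, 3, 5] / [4, 6] / [7]
  Insert 5 (step 8): P = [1, 2, 3, 5] / [6, 8] / [7] / [9];  Q = [1, 2, 3, 5] / [4, 6] / [7] / [8]
  Insert 4 (step 9): P = [1, 2, 3, 4] / [5, 8] / [6] / [7] / [9];  Q = [1, 2, 3, 5] / [4, 6] / [7] / [8] / [9]
Final shape: (4, 2, 1, 1, 1).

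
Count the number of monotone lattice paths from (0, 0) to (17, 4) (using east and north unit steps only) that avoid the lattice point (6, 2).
Number of paths = 3801

Total paths from (0, 0) to (17, 4): C(21, 17) = 5985. Paths through (6, 2): (paths (0, 0) → (6, 2)) × (paths (6, 2) → (17, 4)) = C(8, 6) · C(13, 11) = 28 · 78 = 2184. Avoidance count = 5985 − 2184 = 3801.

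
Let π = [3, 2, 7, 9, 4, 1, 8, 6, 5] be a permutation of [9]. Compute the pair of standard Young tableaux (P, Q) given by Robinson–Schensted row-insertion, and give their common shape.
P = [1, 4, 5] / [2, 6, 8] / [3, 7] / [9];  Q = [1, 3, 4] / [2, 5, 7] / [6, 8] / [9];  common shape = (3, 3, 2, 1)

Row-insert the values π_1, π_2, … into P one at a time, bumping the leftmost entry strictly greater than the inserted value down to the next row. The recording tableau Q records, in position (i, j), the step at which that cell was added to P.
  Insert 3 (step 1): P = [3];  Q = [1]
  Insert 2 (step 2): P = [2] / [3];  Q = [1] / [2]
  Insert 7 (step 3): P = [2, 7] / [3];  Q = [1, 3] / [2]
  Insert 9 (step 4): P = [2, 7, 9] / [3];  Q = [1, 3, 4] / [2]
  Insert 4 (step 5): P = [2, 4, 9] / [3, 7];  Q = [1, 3, 4] / [2, 5]
  Insert 1 (step 6): P = [1, 4, 9] / [2, 7] / [3];  Q = [1, 3, 4] / [2, 5] / [6]
  Insert 8 (step 7): P = [1, 4, 8] / [2, 7, 9] / [3];  Q = [1, 3, 4] / [2, 5, 7] / [6]
  Insert 6 (step 8): P = [1, 4, 6] / [2, 7, 8] / [3, 9];  Q = [1, 3, 4] / [2, 5, 7] / [6, 8]
  Insert 5 (step 9): P = [1, 4, 5] / [2, 6, 8] / [3, 7] / [9];  Q = [1, 3, 4] / [2, 5, 7] / [6, 8] / [9]
Final shape: (3, 3, 2, 1).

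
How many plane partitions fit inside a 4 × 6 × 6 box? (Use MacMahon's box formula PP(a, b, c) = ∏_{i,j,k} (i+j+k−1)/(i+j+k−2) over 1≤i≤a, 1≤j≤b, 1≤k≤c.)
PP(4, 6, 6) = 1447482465

Evaluate the triple product over i = 1..4, j = 1..6, k = 1..6. The factors are (2/1) · (3/2) · (4/3) · (5/4) · (6/5) · (7/6) · (3/2) · (4/3) · … (144 factors total). The numerators and denominators telescope so the product is an integer; carrying out the multiplication exactly gives PP(4, 6, 6) = 1447482465.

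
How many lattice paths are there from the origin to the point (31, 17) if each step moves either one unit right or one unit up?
Number of paths = 4244421484512

A monotone lattice path from (0, 0) to (31, 17) consists of 31 east steps and 17 north steps in some order, so it is determined by which 31 of the 48 steps are east. The count is C(48, 31) = 4244421484512.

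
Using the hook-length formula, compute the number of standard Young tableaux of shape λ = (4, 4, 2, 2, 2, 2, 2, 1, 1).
# SYT of shape (4, 4, 2, 2, 2, 2, 2, 1, 1) = 13226850

Hook-length formula: f^λ = n! / Π hook(c), product over all cells c of the Young diagram. For λ = (4, 4, 2, 2, 2, 2, 2, 1, 1), n = 20 boxes. Hook lengths by row (left-to-right, top-to-bottom): [12, 9, 3, 2]; [11, 8, 2, 1]; [8, 5]; [7, 4]; [6, 3]; [5, 2]; [4, 1]; [2]; [1]. Product of hooks = 183936614400. So f^λ = 20! / 183936614400 = 2432902008176640000 / 183936614400 = 13226850.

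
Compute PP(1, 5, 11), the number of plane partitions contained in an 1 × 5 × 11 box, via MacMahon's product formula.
PP(1, 5, 11) = 4368

Evaluate the triple product over i = 1..1, j = 1..5, k = 1..11. The factors are (2/1) · (3/2) · (4/3) · (5/4) · (6/5) · (7/6) · (8/7) · (9/8) · … (55 factors total). The numerators and denominators telescope so the product is an integer; carrying out the multiplication exactly gives PP(1, 5, 11) = 4368.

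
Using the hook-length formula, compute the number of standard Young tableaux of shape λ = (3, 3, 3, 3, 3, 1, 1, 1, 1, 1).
# SYT of shape (3, 3, 3, 3, 3, 1, 1, 1, 1, 1) = 2469012

Hook-length formula: f^λ = n! / Π hook(c), product over all cells c of the Young diagram. For λ = (3, 3, 3, 3, 3, 1, 1, 1, 1, 1), n = 20 boxes. Hook lengths by row (left-to-right, top-to-bottom): [12, 6, 5]; [11, 5, 4]; [10, 4, 3]; [9, 3, 2]; [8, 2, 1]; [5]; [4]; [3]; [2]; [1]. Product of hooks = 985374720000. So f^λ = 20! / 985374720000 = 2432902008176640000 / 985374720000 = 2469012.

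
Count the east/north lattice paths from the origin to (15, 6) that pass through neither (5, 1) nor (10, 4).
Number of paths = 22281

Inclusion–exclusion. Total paths: C(21, 15) = 54264. Through P₁: C(6, 5)·C(15, 10) = 18018. Through P₂: C(14, 10)·C(7, 5) = 21021. Since P₁ is strictly southwest of P₂, a monotone path through both must visit P₁ then P₂; paths through both = C(6, 5)·C(8, 5)·C(7, 5) = 7056. Avoid both = 54264 − 18018 − 21021 + 7056 = 22281.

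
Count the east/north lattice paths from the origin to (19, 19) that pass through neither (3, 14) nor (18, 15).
Number of paths = 30145689280

Inclusion–exclusion. Total paths: C(38, 19) = 35345263800. Through P₁: C(17, 3)·C(21, 16) = 13837320. Through P₂: C(33, 18)·C(5, 1) = 5185791600. Since P₁ is strictly southwest of P₂, a monotone path through both must visit P₁ then P₂; paths through both = C(17, 3)·C(16, 15)·C(5, 1) = 54400. Avoid both = 35345263800 − 13837320 − 5185791600 + 54400 = 30145689280.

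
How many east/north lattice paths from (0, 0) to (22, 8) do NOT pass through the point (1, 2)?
Number of paths = 4964895

Total paths from (0, 0) to (22, 8): C(30, 22) = 5852925. Paths through (1, 2): (paths (0, 0) → (1, 2)) × (paths (1, 2) → (22, 8)) = C(3, 1) · C(27, 21) = 3 · 296010 = 888030. Avoidance count = 5852925 − 888030 = 4964895.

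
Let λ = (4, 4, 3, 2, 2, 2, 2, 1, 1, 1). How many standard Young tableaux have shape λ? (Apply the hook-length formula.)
# SYT of shape (4, 4, 3, 2, 2, 2, 2, 1, 1, 1) = 287260050

Hook-length formula: f^λ = n! / Π hook(c), product over all cells c of the Young diagram. For λ = (4, 4, 3, 2, 2, 2, 2, 1, 1, 1), n = 22 boxes. Hook lengths by row (left-to-right, top-to-bottom): [13, 9, 4, 2]; [12, 8, 3, 1]; [10, 6, 1]; [8, 4]; [7, 3]; [6, 2]; [5, 1]; [3]; [2]; [1]. Product of hooks = 3912833433600. So f^λ = 22! / 3912833433600 = 1124000727777607680000 / 3912833433600 = 287260050.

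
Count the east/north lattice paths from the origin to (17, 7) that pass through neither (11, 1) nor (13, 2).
Number of paths = 326322

Inclusion–exclusion. Total paths: C(24, 17) = 346104. Through P₁: C(12, 11)·C(12, 6) = 11088. Through P₂: C(15, 13)·C(9, 4) = 13230. Since P₁ is strictly southwest of P₂, a monotone path through both must visit P₁ then P₂; paths through both = C(12, 11)·C(3, 2)·C(9, 4) = 4536. Avoid both = 346104 − 11088 − 13230 + 4536 = 326322.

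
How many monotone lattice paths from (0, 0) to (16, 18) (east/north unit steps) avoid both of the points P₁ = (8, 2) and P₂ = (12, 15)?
Number of paths = 1566178635

Inclusion–exclusion. Total paths: C(34, 16) = 2203961430. Through P₁: C(10, 8)·C(24, 8) = 33096195. Through P₂: C(27, 12)·C(7, 4) = 608435100. Since P₁ is strictly southwest of P₂, a monotone path through both must visit P₁ then P₂; paths through both = C(10, 8)·C(17, 4)·C(7, 4) = 3748500. Avoid both = 2203961430 − 33096195 − 608435100 + 3748500 = 1566178635.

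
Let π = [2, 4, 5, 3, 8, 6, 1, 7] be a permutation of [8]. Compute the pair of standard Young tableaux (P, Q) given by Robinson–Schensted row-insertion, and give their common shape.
P = [1, 3, 5, 6, 7] / [2, 8] / [4];  Q = [1, 2, 3, 5, 8] / [4, 6] / [7];  common shape = (5, 2, 1)

Row-insert the values π_1, π_2, … into P one at a time, bumping the leftmost entry strictly greater than the inserted value down to the next row. The recording tableau Q records, in position (i, j), the step at which that cell was added to P.
  Insert 2 (step 1): P = [2];  Q = [1]
  Insert 4 (step 2): P = [2, 4];  Q = [1, 2]
  Insert 5 (step 3): P = [2, 4, 5];  Q = [1, 2, 3]
  Insert 3 (step 4): P = [2, 3, 5] / [4];  Q = [1, 2, 3] / [4]
  Insert 8 (step 5): P = [2, 3, 5, 8] / [4];  Q = [1, 2, 3, 5] / [4]
  Insert 6 (step 6): P = [2, 3, 5, 6] / [4, 8];  Q = [1, 2, 3, 5] / [4, 6]
  Insert 1 (step 7): P = [1, 3, 5, 6] / [2, 8] / [4];  Q = [1, 2, 3, 5] / [4, 6] / [7]
  Insert 7 (step 8): P = [1, 3, 5, 6, 7] / [2, 8] / [4];  Q = [1, 2, 3, 5, 8] / [4, 6] / [7]
Final shape: (5, 2, 1).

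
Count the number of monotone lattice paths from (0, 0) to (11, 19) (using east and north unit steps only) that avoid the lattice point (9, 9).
Number of paths = 51418380

Total paths from (0, 0) to (11, 19): C(30, 11) = 54627300. Paths through (9, 9): (paths (0, 0) → (9, 9)) × (paths (9, 9) → (11, 19)) = C(18, 9) · C(12, 2) = 48620 · 66 = 3208920. Avoidance count = 54627300 − 3208920 = 51418380.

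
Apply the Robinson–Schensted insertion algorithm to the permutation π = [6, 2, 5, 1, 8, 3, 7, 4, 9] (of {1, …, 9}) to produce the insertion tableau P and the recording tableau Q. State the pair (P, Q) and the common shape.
P = [1, 3, 4, 9] / [2, 5, 7] / [6, 8];  Q = [1, 3, 5, 9] / [2, 6, 7] / [4, 8];  common shape = (4, 3, 2)

Row-insert the values π_1, π_2, … into P one at a time, bumping the leftmost entry strictly greater than the inserted value down to the next row. The recording tableau Q records, in position (i, j), the step at which that cell was added to P.
  Insert 6 (step 1): P = [6];  Q = [1]
  Insert 2 (step 2): P = [2] / [6];  Q = [1] / [2]
  Insert 5 (step 3): P = [2, 5] / [6];  Q = [1, 3] / [2]
  Insert 1 (step 4): P = [1, 5] / [2] / [6];  Q = [1, 3] / [2] / [4]
  Insert 8 (step 5): P = [1, 5, 8] / [2] / [6];  Q = [1, 3, 5] / [2] / [4]
  Insert 3 (step 6): P = [1, 3, 8] / [2, 5] / [6];  Q = [1, 3, 5] / [2, 6] / [4]
  Insert 7 (step 7): P = [1, 3, 7] / [2, 5, 8] / [6];  Q = [1, 3, 5] / [2, 6, 7] / [4]
  Insert 4 (step 8): P = [1, 3, 4] / [2, 5, 7] / [6, 8];  Q = [1, 3, 5] / [2, 6, 7] / [4, 8]
  Insert 9 (step 9): P = [1, 3, 4, 9] / [2, 5, 7] / [6, 8];  Q = [1, 3, 5, 9] / [2, 6, 7] / [4, 8]
Final shape: (4, 3, 2).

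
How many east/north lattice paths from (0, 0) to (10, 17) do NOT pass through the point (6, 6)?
Number of paths = 7175025

Total paths from (0, 0) to (10, 17): C(27, 10) = 8436285. Paths through (6, 6): (paths (0, 0) → (6, 6)) × (paths (6, 6) → (10, 17)) = C(12, 6) · C(15, 4) = 924 · 1365 = 1261260. Avoidance count = 8436285 − 1261260 = 7175025.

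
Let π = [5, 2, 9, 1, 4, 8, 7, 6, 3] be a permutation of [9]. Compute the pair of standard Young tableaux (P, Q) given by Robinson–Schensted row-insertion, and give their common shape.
P = [1, 3, 6] / [2, 4] / [5, 7] / [8] / [9];  Q = [1, 3, 6] / [2, 5] / [4, 7] / [8] / [9];  common shape = (3, 2, 2, 1, 1)

Row-insert the values π_1, π_2, … into P one at a time, bumping the leftmost entry strictly greater than the inserted value down to the next row. The recording tableau Q records, in position (i, j), the step at which that cell was added to P.
  Insert 5 (step 1): P = [5];  Q = [1]
  Insert 2 (step 2): P = [2] / [5];  Q = [1] / [2]
  Insert 9 (step 3): P = [2, 9] / [5];  Q = [1, 3] / [2]
  Insert 1 (step 4): P = [1, 9] / [2] / [5];  Q = [1, 3] / [2] / [4]
  Insert 4 (step 5): P = [1, 4] / [2, 9] / [5];  Q = [1, 3] / [2, 5] / [4]
  Insert 8 (step 6): P = [1, 4, 8] / [2, 9] / [5];  Q = [1, 3, 6] / [2, 5] / [4]
  Insert 7 (step 7): P = [1, 4, 7] / [2, 8] / [5, 9];  Q = [1, 3, 6] / [2, 5] / [4, 7]
  Insert 6 (step 8): P = [1, 4, 6] / [2, 7] / [5, 8] / [9];  Q = [1, 3, 6] / [2, 5] / [4, 7] / [8]
  Insert 3 (step 9): P = [1, 3, 6] / [2, 4] / [5, 7] / [8] / [9];  Q = [1, 3, 6] / [2, 5] / [4, 7] / [8] / [9]
Final shape: (3, 2, 2, 1, 1).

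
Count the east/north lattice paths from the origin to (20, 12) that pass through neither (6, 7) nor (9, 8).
Number of paths = 182025402

Inclusion–exclusion. Total paths: C(32, 20) = 225792840. Through P₁: C(13, 6)·C(19, 14) = 19953648. Through P₂: C(17, 9)·C(15, 11) = 33183150. Since P₁ is strictly southwest of P₂, a monotone path through both must visit P₁ then P₂; paths through both = C(13, 6)·C(4, 3)·C(15, 11) = 9369360. Avoid both = 225792840 − 19953648 − 33183150 + 9369360 = 182025402.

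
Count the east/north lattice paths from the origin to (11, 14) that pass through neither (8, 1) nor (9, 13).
Number of paths = 2960451

Inclusion–exclusion. Total paths: C(25, 11) = 4457400. Through P₁: C(9, 8)·C(16, 3) = 5040. Through P₂: C(22, 9)·C(3, 2) = 1492260. Since P₁ is strictly southwest of P₂, a monotone path through both must visit P₁ then P₂; paths through both = C(9, 8)·C(13, 1)·C(3, 2) = 351. Avoid both = 4457400 − 5040 − 1492260 + 351 = 2960451.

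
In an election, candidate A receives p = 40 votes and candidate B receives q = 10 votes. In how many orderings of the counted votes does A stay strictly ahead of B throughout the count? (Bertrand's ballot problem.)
Strict-lead orderings = 6163366902

Total orderings of the 50 votes with 40 for A: C(50, 40) = 10272278170. By the Bertrand ballot formula (Cycle Lemma / reflection principle), the number of orderings in which A is strictly ahead of B throughout is (p − q)/(p + q) · C(p + q, p) = (40 − 10)/(40 + 10) · 10272278170 = 6163366902.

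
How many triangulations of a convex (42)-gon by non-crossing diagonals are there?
C_40 = 2622127042276492108820

These polygon triangulations are counted by the Catalan number C_n = (1/(n + 1)) · C(2n, n). For n = 40: C_40 = (1/41) · C(80, 40) = 107507208733336176461620/41 = 2622127042276492108820.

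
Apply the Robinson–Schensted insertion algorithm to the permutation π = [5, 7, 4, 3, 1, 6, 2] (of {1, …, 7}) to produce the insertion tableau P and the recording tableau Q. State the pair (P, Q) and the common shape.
P = [1, 2] / [3, 6] / [4, 7] / [5];  Q = [1, 2] / [3, 6] / [4, 7] / [5];  common shape = (2, 2, 2, 1)

Row-insert the values π_1, π_2, … into P one at a time, bumping the leftmost entry strictly greater than the inserted value down to the next row. The recording tableau Q records, in position (i, j), the step at which that cell was added to P.
  Insert 5 (step 1): P = [5];  Q = [1]
  Insert 7 (step 2): P = [5, 7];  Q = [1, 2]
  Insert 4 (step 3): P = [4, 7] / [5];  Q = [1, 2] / [3]
  Insert 3 (step 4): P = [3, 7] / [4] / [5];  Q = [1, 2] / [3] / [4]
  Insert 1 (step 5): P = [1, 7] / [3] / [4] / [5];  Q = [1, 2] / [3] / [4] / [5]
  Insert 6 (step 6): P = [1, 6] / [3, 7] / [4] / [5];  Q = [1, 2] / [3, 6] / [4] / [5]
  Insert 2 (step 7): P = [1, 2] / [3, 6] / [4, 7] / [5];  Q = [1, 2] / [3, 6] / [4, 7] / [5]
Final shape: (2, 2, 2, 1).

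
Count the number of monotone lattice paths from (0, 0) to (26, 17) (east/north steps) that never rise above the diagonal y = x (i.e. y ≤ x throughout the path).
Number of paths = 155989499540

By the reflection principle (André's argument), the number of monotone paths to (26, 17) with n ≤ m that never go above y = x is C(43, 26) − C(43, 27) = 421171648758 − 265182149218 = 155989499540.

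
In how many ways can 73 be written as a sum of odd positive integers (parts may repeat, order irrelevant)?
p_odd(73) = 40026

Enumerate partitions using only odd parts via the recurrence o(n, m) = o(n, m−2) + o(n−m, m) over odd m, starting from the largest odd part ≤ n. This gives p_odd(73) = 40026. (Euler's theorem: equals the count of distinct-part partitions.)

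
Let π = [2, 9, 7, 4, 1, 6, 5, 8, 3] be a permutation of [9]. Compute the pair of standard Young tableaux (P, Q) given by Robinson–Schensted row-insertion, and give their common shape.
P = [1, 3, 5, 8] / [2, 4] / [6] / [7] / [9];  Q = [1, 2, 6, 8] / [3, 7] / [4] / [5] / [9];  common shape = (4, 2, 1, 1, 1)

Row-insert the values π_1, π_2, … into P one at a time, bumping the leftmost entry strictly greater than the inserted value down to the next row. The recording tableau Q records, in position (i, j), the step at which that cell was added to P.
  Insert 2 (step 1): P = [2];  Q = [1]
  Insert 9 (step 2): P = [2, 9];  Q = [1, 2]
  Insert 7 (step 3): P = [2, 7] / [9];  Q = [1, 2] / [3]
  Insert 4 (step 4): P = [2, 4] / [7] / [9];  Q = [1, 2] / [3] / [4]
  Insert 1 (step 5): P = [1, 4] / [2] / [7] / [9];  Q = [1, 2] / [3] / [4] / [5]
  Insert 6 (step 6): P = [1, 4, 6] / [2] / [7] / [9];  Q = [1, 2, 6] / [3] / [4] / [5]
  Insert 5 (step 7): P = [1, 4, 5] / [2, 6] / [7] / [9];  Q = [1, 2, 6] / [3, 7] / [4] / [5]
  Insert 8 (step 8): P = [1, 4, 5, 8] / [2, 6] / [7] / [9];  Q = [1, 2, 6, 8] / [3, 7] / [4] / [5]
  Insert 3 (step 9): P = [1, 3, 5, 8] / [2, 4] / [6] / [7] / [9];  Q = [1, 2, 6, 8] / [3, 7] / [4] / [5] / [9]
Final shape: (4, 2, 1, 1, 1).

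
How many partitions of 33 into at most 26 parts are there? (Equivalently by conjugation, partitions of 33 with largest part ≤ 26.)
p(33, parts ≤ 26) = 10113

Use the recurrence p(n, m) = p(n, m−1) + p(n−m, m): either the largest part is < m (count p(n, m−1)) or the largest part is exactly m (remove one copy of m, count p(n−m, m)). With p(0, ·) = 1 this gives p(33, parts ≤ 26) = 10113. (By conjugating Young diagrams, this also counts partitions of 33 into at most 26 parts.)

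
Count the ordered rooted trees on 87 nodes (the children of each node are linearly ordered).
C_86 = 4180080073556524734514695828170907458428751314320

These ordered rooted trees are counted by the Catalan number C_n = (1/(n + 1)) · C(2n, n). For n = 86: C_86 = (1/87) · C(172, 86) = 363666966399417651902778537050868948883301364345840/87 = 4180080073556524734514695828170907458428751314320.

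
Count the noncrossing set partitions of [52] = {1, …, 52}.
C_52 = 29869166945772625950142417512

These noncrossing partitions are counted by the Catalan number C_n = (1/(n + 1)) · C(2n, n). For n = 52: C_52 = (1/53) · C(104, 52) = 1583065848125949175357548128136/53 = 29869166945772625950142417512.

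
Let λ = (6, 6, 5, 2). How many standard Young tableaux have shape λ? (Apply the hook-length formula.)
# SYT of shape (6, 6, 5, 2) = 5819814

Hook-length formula: f^λ = n! / Π hook(c), product over all cells c of the Young diagram. For λ = (6, 6, 5, 2), n = 19 boxes. Hook lengths by row (left-to-right, top-to-bottom): [9, 8, 6, 5, 4, 2]; [8, 7, 5, 4, 3, 1]; [6, 5, 3, 2, 1]; [2, 1]. Product of hooks = 20901888000. So f^λ = 19! / 20901888000 = 121645100408832000 / 20901888000 = 5819814.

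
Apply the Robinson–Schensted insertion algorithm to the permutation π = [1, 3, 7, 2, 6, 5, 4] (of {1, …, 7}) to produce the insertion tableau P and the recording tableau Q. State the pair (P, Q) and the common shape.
P = [1, 2, 4] / [3, 5] / [6] / [7];  Q = [1, 2, 3] / [4, 5] / [6] / [7];  common shape = (3, 2, 1, 1)

Row-insert the values π_1, π_2, … into P one at a time, bumping the leftmost entry strictly greater than the inserted value down to the next row. The recording tableau Q records, in position (i, j), the step at which that cell was added to P.
  Insert 1 (step 1): P = [1];  Q = [1]
  Insert 3 (step 2): P = [1, 3];  Q = [1, 2]
  Insert 7 (step 3): P = [1, 3, 7];  Q = [1, 2, 3]
  Insert 2 (step 4): P = [1, 2, 7] / [3];  Q = [1, 2, 3] / [4]
  Insert 6 (step 5): P = [1, 2, 6] / [3, 7];  Q = [1, 2, 3] / [4, 5]
  Insert 5 (step 6): P = [1, 2, 5] / [3, 6] / [7];  Q = [1, 2, 3] / [4, 5] / [6]
  Insert 4 (step 7): P = [1, 2, 4] / [3, 5] / [6] / [7];  Q = [1, 2, 3] / [4, 5] / [6] / [7]
Final shape: (3, 2, 1, 1).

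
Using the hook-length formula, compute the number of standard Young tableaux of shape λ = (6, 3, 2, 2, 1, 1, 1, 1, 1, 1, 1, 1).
# SYT of shape (6, 3, 2, 2, 1, 1, 1, 1, 1, 1, 1, 1) = 27147960

Hook-length formula: f^λ = n! / Π hook(c), product over all cells c of the Young diagram. For λ = (6, 3, 2, 2, 1, 1, 1, 1, 1, 1, 1, 1), n = 21 boxes. Hook lengths by row (left-to-right, top-to-bottom): [17, 8, 5, 3, 2, 1]; [13, 4, 1]; [11, 2]; [10, 1]; [8]; [7]; [6]; [5]; [4]; [3]; [2]; [1]. Product of hooks = 1881944064000. So f^λ = 21! / 1881944064000 = 51090942171709440000 / 1881944064000 = 27147960.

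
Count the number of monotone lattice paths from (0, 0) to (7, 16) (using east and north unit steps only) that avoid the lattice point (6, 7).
Number of paths = 227997

Total paths from (0, 0) to (7, 16): C(23, 7) = 245157. Paths through (6, 7): (paths (0, 0) → (6, 7)) × (paths (6, 7) → (7, 16)) = C(13, 6) · C(10, 1) = 1716 · 10 = 17160. Avoidance count = 245157 − 17160 = 227997.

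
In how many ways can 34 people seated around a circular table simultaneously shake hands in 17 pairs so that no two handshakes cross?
C_17 = 129644790

These noncrossing handshakes are counted by the Catalan number C_n = (1/(n + 1)) · C(2n, n). For n = 17: C_17 = (1/18) · C(34, 17) = 2333606220/18 = 129644790.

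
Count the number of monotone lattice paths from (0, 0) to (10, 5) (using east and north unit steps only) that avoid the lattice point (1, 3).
Number of paths = 2783

Total paths from (0, 0) to (10, 5): C(15, 10) = 3003. Paths through (1, 3): (paths (0, 0) → (1, 3)) × (paths (1, 3) → (10, 5)) = C(4, 1) · C(11, 9) = 4 · 55 = 220. Avoidance count = 3003 − 220 = 2783.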